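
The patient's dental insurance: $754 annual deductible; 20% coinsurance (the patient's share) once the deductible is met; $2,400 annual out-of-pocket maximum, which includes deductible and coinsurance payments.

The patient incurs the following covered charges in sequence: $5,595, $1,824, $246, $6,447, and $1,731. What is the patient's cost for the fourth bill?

$263.80

Claim 1 — $5,595: $754 finishes the deductible; $4,841 goes to coinsurance; 20% of $4,841 = $968.20. Patient pays $1,722.20; OOP now $1,722.20.
Claim 2 — $1,824: deductible already satisfied, so patient's share is 20% × $1,824 = $364.80. Patient pays $364.80; OOP now $2,087.
Claim 3 — $246: 20% coinsurance on $246 = $49.20. Patient pays $49.20; OOP now $2,136.20.
Claim 4 — $6,447: deductible already satisfied, so patient's share is 20% × $6,447 = $1,289.40. OOP would hit $3,425.60 > $2,400, so the cap limits the patient to $2,400 − $2,136.20 = $263.80.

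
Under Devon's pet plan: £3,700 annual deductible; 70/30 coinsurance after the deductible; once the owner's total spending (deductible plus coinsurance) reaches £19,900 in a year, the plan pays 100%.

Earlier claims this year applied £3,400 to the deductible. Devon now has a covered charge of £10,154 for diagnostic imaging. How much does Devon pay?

Deductible still to meet: £3,700 − £3,400 = £300.
After the £300 deductible portion, £10,154 − £300 = £9,854 is subject to coinsurance.
Owner's 30% share of £9,854 is £2,956.20.
So the owner owes £300 + £2,956.20 = £3,256.20 before any cap.
Total out-of-pocket so far would be £3,400 + £3,256.20 = £6,656.20, below the £19,900 cap — no reduction.

£3,256.20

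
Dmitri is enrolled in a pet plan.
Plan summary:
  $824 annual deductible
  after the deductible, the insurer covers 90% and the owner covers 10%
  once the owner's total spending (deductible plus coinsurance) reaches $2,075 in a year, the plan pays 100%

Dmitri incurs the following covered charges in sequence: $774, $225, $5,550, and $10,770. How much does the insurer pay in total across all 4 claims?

#1 ($774): entire amount goes to the deductible. Cost to owner: $774. OOP to date $774. Plan pays $774 − $774 = $0.
#2 ($225): deductible takes $50, $175 remains; 10% of $175 = $17.50. Owner owes $67.50 (running OOP $841.50). Insurer: $225 − $67.50 = $157.50.
#3 ($5,550): 10% coinsurance on $5,550 = $555. Owner owes $555 (running OOP $1,396.50). Insurer: $5,550 − $555 = $4,995.
#4 ($10,770): 10% coinsurance on $10,770 = $1,077. Adding that to $1,396.50 gives $2,473.50, past the $2,075 cap; owner pays only $2,075 − $1,396.50 = $678.50. Plan pays $10,770 − $678.50 = $10,091.50.
Insurer total = bills − owner's total = $17,319 − $2,075 = $15,244.

$15,244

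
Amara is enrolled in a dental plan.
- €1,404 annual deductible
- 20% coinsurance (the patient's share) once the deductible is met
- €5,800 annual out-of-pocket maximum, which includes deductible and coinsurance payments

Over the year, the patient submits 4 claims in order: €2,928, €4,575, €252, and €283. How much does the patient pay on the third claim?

#1 (€2,928): €1,404 finishes the deductible; €1,524 goes to coinsurance; coinsurance €1,524 × 20% = €304.80. Patient owes €1,708.80 (running OOP €1,708.80).
#2 (€4,575): deductible met; 20% of €4,575 = €915. Patient owes €915 (running OOP €2,623.80).
#3 (€252): deductible already satisfied, so patient's share is 20% × €252 = €50.40. Cost to patient: €50.40. OOP to date €2,674.20.

€50.40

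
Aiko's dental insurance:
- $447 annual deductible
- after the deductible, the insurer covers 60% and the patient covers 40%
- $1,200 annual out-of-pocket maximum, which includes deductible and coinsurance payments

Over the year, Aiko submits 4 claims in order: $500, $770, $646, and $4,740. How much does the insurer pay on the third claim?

$387.60

Claim 1 — $500: deductible takes $447, $53 remains; patient's 40% is $21.20. Cost to patient: $468.20. OOP to date $468.20. Plan pays $500 − $468.20 = $31.80.
Claim 2 — $770: deductible already satisfied, so patient's share is 40% × $770 = $308. Patient owes $308 (running OOP $776.20). Plan pays $770 − $308 = $462.
Claim 3 — $646: deductible already satisfied, so patient's share is 40% × $646 = $258.40. Patient owes $258.40 (running OOP $1,034.60). Insurer: $646 − $258.40 = $387.60.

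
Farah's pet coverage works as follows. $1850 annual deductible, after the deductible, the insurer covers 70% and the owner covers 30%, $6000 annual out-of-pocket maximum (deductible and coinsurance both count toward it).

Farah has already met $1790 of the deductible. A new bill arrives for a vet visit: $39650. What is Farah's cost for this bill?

$4210

$1790 of the $1850 deductible is already met, leaving $60.
That leaves $39650 − $60 = $39590 for coinsurance.
Coinsurance: $39590 × 30% = $11877.
So the owner owes $60 + $11877 = $11937 before any cap.
Adding $11937 to the $1790 already spent would give $13727, which exceeds the $6000 cap; the owner pays just $6000 − $1790 = $4210.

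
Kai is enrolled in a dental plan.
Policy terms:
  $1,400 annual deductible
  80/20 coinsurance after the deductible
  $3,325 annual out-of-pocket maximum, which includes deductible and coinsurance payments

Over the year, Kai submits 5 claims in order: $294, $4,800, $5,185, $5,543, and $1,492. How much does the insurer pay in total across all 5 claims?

$13,989

#1 ($294): fully absorbed by the deductible. Patient owes $294 (running OOP $294). Insurer: $294 − $294 = $0.
#2 ($4,800): $1,106 finishes the deductible; $3,694 goes to coinsurance; coinsurance $3,694 × 20% = $738.80. Cost to patient: $1,844.80. OOP to date $2,138.80. Plan pays $4,800 − $1,844.80 = $2,955.20.
#3 ($5,185): deductible already satisfied, so patient's share is 20% × $5,185 = $1,037. Cost to patient: $1,037. OOP to date $3,175.80. Insurer: $5,185 − $1,037 = $4,148.
#4 ($5,543): deductible already satisfied, so patient's share is 20% × $5,543 = $1,108.60. That would push OOP to $4,284.40, over the $3,325 cap, so patient pays $3,325 − $3,175.80 = $149.20. Plan pays $5,543 − $149.20 = $5,393.80.
#5 ($1,492): deductible already satisfied, so patient's share is 20% × $1,492 = $298.40. OOP would hit $3,623.40 > $3,325, so the cap limits the patient to $3,325 − $3,325 = $0. Insurer: $1,492 − $0 = $1,492.
Insurer total = bills − patient's total = $17,314 − $3,325 = $13,989.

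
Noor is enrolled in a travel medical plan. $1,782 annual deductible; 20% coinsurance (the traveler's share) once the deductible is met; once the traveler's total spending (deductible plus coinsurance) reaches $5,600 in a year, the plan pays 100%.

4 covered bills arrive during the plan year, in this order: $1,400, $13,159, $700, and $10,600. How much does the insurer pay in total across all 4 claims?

$20,259

Claim 1 ($1,400): all of it applies to the deductible. Traveler pays $1,400; OOP now $1,400. Plan pays $1,400 − $1,400 = $0.
Claim 2 ($13,159): $382 to deductible, leaving $12,777; 20% of $12,777 = $2,555.40. Traveler owes $2,937.40 (running OOP $4,337.40). Plan pays $13,159 − $2,937.40 = $10,221.60.
Claim 3 ($700): deductible met; 20% of $700 = $140. Cost to traveler: $140. OOP to date $4,477.40. Insurer: $700 − $140 = $560.
Claim 4 ($10,600): deductible already satisfied, so traveler's share is 20% × $10,600 = $2,120. That would push OOP to $6,597.40, over the $5,600 cap, so traveler pays $5,600 − $4,477.40 = $1,122.60. Plan pays $10,600 − $1,122.60 = $9,477.40.
Insurer total: $0 + $10,221.60 + $560 + $9,477.40 = $20,259.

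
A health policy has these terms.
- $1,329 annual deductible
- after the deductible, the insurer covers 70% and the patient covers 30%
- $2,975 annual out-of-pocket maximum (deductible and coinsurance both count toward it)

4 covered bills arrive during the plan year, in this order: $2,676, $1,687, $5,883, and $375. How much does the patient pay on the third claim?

$735.80

#1 ($2,676): $1,329 to deductible, leaving $1,347; 30% of $1,347 = $404.10. Patient pays $1,733.10; OOP now $1,733.10.
#2 ($1,687): deductible already satisfied, so patient's share is 30% × $1,687 = $506.10. Patient owes $506.10 (running OOP $2,239.20).
#3 ($5,883): 30% coinsurance on $5,883 = $1,764.90. OOP would hit $4,004.10 > $2,975, so the cap limits the patient to $2,975 − $2,239.20 = $735.80.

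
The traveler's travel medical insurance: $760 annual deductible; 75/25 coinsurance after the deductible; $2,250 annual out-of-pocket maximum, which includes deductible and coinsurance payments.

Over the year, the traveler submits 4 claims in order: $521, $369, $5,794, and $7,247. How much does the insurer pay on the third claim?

$4,345.50

Bill 1, $521: fully absorbed by the deductible. Traveler pays $521; OOP now $521. Plan pays $521 − $521 = $0.
Bill 2, $369: deductible takes $239, $130 remains; coinsurance $130 × 25% = $32.50. Cost to traveler: $271.50. OOP to date $792.50. Insurer: $369 − $271.50 = $97.50.
Bill 3, $5,794: deductible met; 25% of $5,794 = $1,448.50. Traveler owes $1,448.50 (running OOP $2,241). Plan pays $5,794 − $1,448.50 = $4,345.50.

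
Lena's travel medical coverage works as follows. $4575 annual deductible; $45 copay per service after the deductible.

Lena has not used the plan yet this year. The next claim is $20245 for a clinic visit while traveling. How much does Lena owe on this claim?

Nothing has been paid toward the $4575 deductible, so the first $4575 of this charge is applied there.
The remaining $15670 (= $20245 − $4575) moves to the copay.
Copay on this service: $45.
That puts the traveler's cost at $4575 + $45 = $4620.

$4620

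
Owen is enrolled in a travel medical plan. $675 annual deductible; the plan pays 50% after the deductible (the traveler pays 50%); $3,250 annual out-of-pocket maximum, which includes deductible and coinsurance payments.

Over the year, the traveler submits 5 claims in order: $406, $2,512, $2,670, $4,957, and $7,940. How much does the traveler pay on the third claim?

#1 ($406): all of it applies to the deductible. Traveler owes $406 (running OOP $406).
#2 ($2,512): deductible takes $269, $2,243 remains; coinsurance $2,243 × 50% = $1,121.50. Traveler pays $1,390.50; OOP now $1,796.50.
#3 ($2,670): deductible already satisfied, so traveler's share is 50% × $2,670 = $1,335. Traveler owes $1,335 (running OOP $3,131.50).

$1,335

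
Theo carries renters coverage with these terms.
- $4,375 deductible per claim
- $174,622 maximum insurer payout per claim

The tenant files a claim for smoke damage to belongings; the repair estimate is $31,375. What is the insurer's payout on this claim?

$27,000

After the deductible, $31,375 − $4,375 = $27,000 remains.
$27,000 ≤ $174,622, so the limit doesn't bind; insurer pays $27,000.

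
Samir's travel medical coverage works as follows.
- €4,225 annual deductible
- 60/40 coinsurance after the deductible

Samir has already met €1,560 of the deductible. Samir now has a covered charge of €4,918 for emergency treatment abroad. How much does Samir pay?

€3,566.20

Deductible still to meet: €4,225 − €1,560 = €2,665.
After the €2,665 deductible portion, €4,918 − €2,665 = €2,253 is subject to coinsurance.
40% of €2,253 = €901.20 falls to the traveler.
So the traveler owes €2,665 + €901.20 = €3,566.20.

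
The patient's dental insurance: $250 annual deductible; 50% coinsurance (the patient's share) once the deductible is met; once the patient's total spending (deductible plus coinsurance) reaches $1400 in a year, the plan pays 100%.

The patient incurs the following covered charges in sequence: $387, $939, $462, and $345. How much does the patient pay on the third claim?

Bill 1, $387: $250 to deductible, leaving $137; coinsurance $137 × 50% = $68.50. Patient pays $318.50; OOP now $318.50.
Bill 2, $939: 50% coinsurance on $939 = $469.50. Patient owes $469.50 (running OOP $788).
Bill 3, $462: 50% coinsurance on $462 = $231. Patient owes $231 (running OOP $1019).

$231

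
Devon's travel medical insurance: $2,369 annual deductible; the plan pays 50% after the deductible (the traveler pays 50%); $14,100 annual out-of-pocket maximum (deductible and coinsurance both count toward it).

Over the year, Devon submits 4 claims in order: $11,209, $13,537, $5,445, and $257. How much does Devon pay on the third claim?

#1 ($11,209): deductible takes $2,369, $8,840 remains; traveler's 50% is $4,420. Cost to traveler: $6,789. OOP to date $6,789.
#2 ($13,537): 50% coinsurance on $13,537 = $6,768.50. Cost to traveler: $6,768.50. OOP to date $13,557.50.
#3 ($5,445): 50% coinsurance on $5,445 = $2,722.50. Adding that to $13,557.50 gives $16,280, past the $14,100 cap; traveler pays only $14,100 − $13,557.50 = $542.50.

$542.50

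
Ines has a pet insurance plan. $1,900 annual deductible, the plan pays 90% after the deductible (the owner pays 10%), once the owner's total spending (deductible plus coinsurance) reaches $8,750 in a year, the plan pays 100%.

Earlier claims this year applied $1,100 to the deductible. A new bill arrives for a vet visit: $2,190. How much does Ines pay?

$1,100 of the $1,900 deductible is already met, leaving $800.
After the $800 deductible portion, $2,190 − $800 = $1,390 is subject to coinsurance.
Owner's 10% share of $1,390 is $139.
Owner responsibility before any cap: $800 + $139 = $939.
Total out-of-pocket so far would be $1,100 + $939 = $2,039, below the $8,750 cap — no reduction.

$939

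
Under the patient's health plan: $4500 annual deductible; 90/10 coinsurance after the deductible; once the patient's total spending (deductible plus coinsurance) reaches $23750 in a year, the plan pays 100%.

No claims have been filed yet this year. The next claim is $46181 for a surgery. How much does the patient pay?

The full $4500 deductible is still open; $4500 of this bill applies to it.
The remaining $41681 (= $46181 − $4500) moves to coinsurance.
10% of $41681 = $4168.10 falls to the patient.
So the patient owes $4500 + $4168.10 = $8668.10 before any cap.
Year-to-date out-of-pocket becomes $0 + $8668.10 = $8668.10, still under the $23750 maximum, so no cap applies.

$8668.10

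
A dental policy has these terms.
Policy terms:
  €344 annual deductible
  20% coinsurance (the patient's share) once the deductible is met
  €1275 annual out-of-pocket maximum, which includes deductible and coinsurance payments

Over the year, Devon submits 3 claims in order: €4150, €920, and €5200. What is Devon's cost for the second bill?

€169.80

Claim 1 (€4150): €344 to deductible, leaving €3806; patient's 20% is €761.20. Cost to patient: €1105.20. OOP to date €1105.20.
Claim 2 (€920): 20% coinsurance on €920 = €184. That would push OOP to €1289.20, over the €1275 cap, so patient pays €1275 − €1105.20 = €169.80.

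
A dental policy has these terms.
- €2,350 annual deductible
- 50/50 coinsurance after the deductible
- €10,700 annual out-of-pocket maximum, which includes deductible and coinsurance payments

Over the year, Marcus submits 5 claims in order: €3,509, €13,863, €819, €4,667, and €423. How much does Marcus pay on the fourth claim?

€429.50

Claim 1 (€3,509): €2,350 to deductible, leaving €1,159; 50% of €1,159 = €579.50. Patient pays €2,929.50; OOP now €2,929.50.
Claim 2 (€13,863): deductible already satisfied, so patient's share is 50% × €13,863 = €6,931.50. Patient pays €6,931.50; OOP now €9,861.
Claim 3 (€819): 50% coinsurance on €819 = €409.50. Patient pays €409.50; OOP now €10,270.50.
Claim 4 (€4,667): deductible met; 50% of €4,667 = €2,333.50. That would push OOP to €12,604, over the €10,700 cap, so patient pays €10,700 − €10,270.50 = €429.50.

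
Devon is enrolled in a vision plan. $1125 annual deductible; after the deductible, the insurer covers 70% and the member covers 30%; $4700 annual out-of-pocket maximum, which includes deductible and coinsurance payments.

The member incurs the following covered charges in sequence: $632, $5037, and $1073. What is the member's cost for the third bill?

#1 ($632): entire amount goes to the deductible. Member owes $632 (running OOP $632).
#2 ($5037): $493 to deductible, leaving $4544; member's 30% is $1363.20. Member owes $1856.20 (running OOP $2488.20).
#3 ($1073): deductible met; 30% of $1073 = $321.90. Member owes $321.90 (running OOP $2810.10).

$321.90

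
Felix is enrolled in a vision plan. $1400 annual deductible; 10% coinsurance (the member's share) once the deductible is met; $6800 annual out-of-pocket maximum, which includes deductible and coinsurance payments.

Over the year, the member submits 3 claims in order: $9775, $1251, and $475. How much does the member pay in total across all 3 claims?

#1 ($9775): deductible takes $1400, $8375 remains; coinsurance $8375 × 10% = $837.50. Member owes $2237.50 (running OOP $2237.50).
#2 ($1251): deductible already satisfied, so member's share is 10% × $1251 = $125.10. Cost to member: $125.10. OOP to date $2362.60.
#3 ($475): 10% coinsurance on $475 = $47.50. Member owes $47.50 (running OOP $2410.10).
Total paid by the member: $2237.50 + $125.10 + $47.50 = $2410.10.

$2410.10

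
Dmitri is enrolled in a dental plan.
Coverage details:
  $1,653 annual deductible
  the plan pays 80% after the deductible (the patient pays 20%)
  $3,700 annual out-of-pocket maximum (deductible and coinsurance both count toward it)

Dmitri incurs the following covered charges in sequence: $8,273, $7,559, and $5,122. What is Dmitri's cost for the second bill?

#1 ($8,273): $1,653 finishes the deductible; $6,620 goes to coinsurance; 20% of $6,620 = $1,324. Patient pays $2,977; OOP now $2,977.
#2 ($7,559): deductible met; 20% of $7,559 = $1,511.80. That would push OOP to $4,488.80, over the $3,700 cap, so patient pays $3,700 − $2,977 = $723.

$723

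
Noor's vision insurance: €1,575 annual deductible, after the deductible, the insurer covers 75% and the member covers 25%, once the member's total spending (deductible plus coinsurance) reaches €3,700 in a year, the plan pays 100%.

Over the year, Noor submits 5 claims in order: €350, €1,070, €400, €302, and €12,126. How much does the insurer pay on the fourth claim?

Claim 1 (€350): fully absorbed by the deductible. Member owes €350 (running OOP €350). Insurer: €350 − €350 = €0.
Claim 2 (€1,070): fully absorbed by the deductible. Member owes €1,070 (running OOP €1,420). Plan pays €1,070 − €1,070 = €0.
Claim 3 (€400): €155 to deductible, leaving €245; 25% of €245 = €61.25. Cost to member: €216.25. OOP to date €1,636.25. Plan pays €400 − €216.25 = €183.75.
Claim 4 (€302): 25% coinsurance on €302 = €75.50. Member owes €75.50 (running OOP €1,711.75). Insurer: €302 − €75.50 = €226.50.

€226.50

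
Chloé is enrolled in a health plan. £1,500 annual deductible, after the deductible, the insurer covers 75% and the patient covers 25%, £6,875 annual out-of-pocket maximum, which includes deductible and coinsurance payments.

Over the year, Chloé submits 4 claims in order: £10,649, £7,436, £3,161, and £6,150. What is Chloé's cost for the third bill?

Claim 1 — £10,649: £1,500 to deductible, leaving £9,149; 25% of £9,149 = £2,287.25. Cost to patient: £3,787.25. OOP to date £3,787.25.
Claim 2 — £7,436: 25% coinsurance on £7,436 = £1,859. Cost to patient: £1,859. OOP to date £5,646.25.
Claim 3 — £3,161: deductible already satisfied, so patient's share is 25% × £3,161 = £790.25. Cost to patient: £790.25. OOP to date £6,436.50.

£790.25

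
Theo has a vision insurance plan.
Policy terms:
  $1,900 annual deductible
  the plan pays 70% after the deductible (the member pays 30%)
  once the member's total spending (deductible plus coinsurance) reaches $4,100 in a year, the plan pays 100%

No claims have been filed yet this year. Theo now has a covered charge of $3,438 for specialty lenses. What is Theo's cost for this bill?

Deductible not yet touched, so the first $1,900 of the bill goes to the deductible.
After the $1,900 deductible portion, $3,438 − $1,900 = $1,538 is subject to coinsurance.
Coinsurance: $1,538 × 30% = $461.40.
So the member owes $1,900 + $461.40 = $2,361.40 before any cap.
Year-to-date out-of-pocket becomes $0 + $2,361.40 = $2,361.40, still under the $4,100 maximum, so no cap applies.

$2,361.40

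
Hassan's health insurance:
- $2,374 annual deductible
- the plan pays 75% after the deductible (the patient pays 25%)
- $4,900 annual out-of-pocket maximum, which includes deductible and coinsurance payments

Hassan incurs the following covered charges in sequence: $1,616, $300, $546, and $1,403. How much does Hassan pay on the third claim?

Claim 1 ($1,616): all of it applies to the deductible. Patient owes $1,616 (running OOP $1,616).
Claim 2 ($300): entire amount goes to the deductible. Patient pays $300; OOP now $1,916.
Claim 3 ($546): $458 finishes the deductible; $88 goes to coinsurance; coinsurance $88 × 25% = $22. Patient pays $480; OOP now $2,396.

$480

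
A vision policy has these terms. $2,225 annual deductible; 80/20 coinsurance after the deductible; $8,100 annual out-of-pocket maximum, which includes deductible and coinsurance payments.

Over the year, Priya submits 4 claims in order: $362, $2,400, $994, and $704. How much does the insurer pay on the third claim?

$795.20

Claim 1 ($362): all of it applies to the deductible. Cost to member: $362. OOP to date $362. Plan pays $362 − $362 = $0.
Claim 2 ($2,400): $1,863 finishes the deductible; $537 goes to coinsurance; member's 20% is $107.40. Member pays $1,970.40; OOP now $2,332.40. Plan pays $2,400 − $1,970.40 = $429.60.
Claim 3 ($994): deductible already satisfied, so member's share is 20% × $994 = $198.80. Member pays $198.80; OOP now $2,531.20. Plan pays $994 − $198.80 = $795.20.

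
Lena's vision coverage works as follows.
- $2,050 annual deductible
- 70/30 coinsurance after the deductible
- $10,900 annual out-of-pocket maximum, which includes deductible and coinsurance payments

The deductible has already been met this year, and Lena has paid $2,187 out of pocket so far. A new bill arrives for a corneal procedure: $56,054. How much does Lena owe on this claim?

$8,713

With the deductible met, the entire $56,054 is subject to coinsurance.
30% of $56,054 = $16,816.20 falls to the member.
Year-to-date out-of-pocket would reach $2,187 + $16,816.20 = $19,003.20, above the $10,900 maximum, so the member pays only $10,900 − $2,187 = $8,713.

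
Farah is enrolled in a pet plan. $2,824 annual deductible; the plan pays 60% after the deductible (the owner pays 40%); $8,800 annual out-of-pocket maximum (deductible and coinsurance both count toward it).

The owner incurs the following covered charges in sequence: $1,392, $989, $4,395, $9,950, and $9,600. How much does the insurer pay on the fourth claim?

$5,970

Claim 1 ($1,392): all of it applies to the deductible. Cost to owner: $1,392. OOP to date $1,392. Plan pays $1,392 − $1,392 = $0.
Claim 2 ($989): entire amount goes to the deductible. Owner pays $989; OOP now $2,381. Insurer: $989 − $989 = $0.
Claim 3 ($4,395): $443 finishes the deductible; $3,952 goes to coinsurance; coinsurance $3,952 × 40% = $1,580.80. Owner pays $2,023.80; OOP now $4,404.80. Plan pays $4,395 − $2,023.80 = $2,371.20.
Claim 4 ($9,950): 40% coinsurance on $9,950 = $3,980. Owner pays $3,980; OOP now $8,384.80. Insurer: $9,950 − $3,980 = $5,970.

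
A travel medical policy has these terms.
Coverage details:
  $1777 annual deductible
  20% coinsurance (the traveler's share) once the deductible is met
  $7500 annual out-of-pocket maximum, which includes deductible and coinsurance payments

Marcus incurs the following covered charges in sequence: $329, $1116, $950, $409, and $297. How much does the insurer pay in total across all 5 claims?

$1059.20

Bill 1, $329: fully absorbed by the deductible. Traveler owes $329 (running OOP $329). Insurer: $329 − $329 = $0.
Bill 2, $1116: fully absorbed by the deductible. Cost to traveler: $1116. OOP to date $1445. Insurer: $1116 − $1116 = $0.
Bill 3, $950: deductible takes $332, $618 remains; traveler's 20% is $123.60. Cost to traveler: $455.60. OOP to date $1900.60. Insurer: $950 − $455.60 = $494.40.
Bill 4, $409: 20% coinsurance on $409 = $81.80. Traveler pays $81.80; OOP now $1982.40. Insurer: $409 − $81.80 = $327.20.
Bill 5, $297: deductible already satisfied, so traveler's share is 20% × $297 = $59.40. Traveler owes $59.40 (running OOP $2041.80). Plan pays $297 − $59.40 = $237.60.
Insurer total: $0 + $0 + $494.40 + $327.20 + $237.60 = $1059.20.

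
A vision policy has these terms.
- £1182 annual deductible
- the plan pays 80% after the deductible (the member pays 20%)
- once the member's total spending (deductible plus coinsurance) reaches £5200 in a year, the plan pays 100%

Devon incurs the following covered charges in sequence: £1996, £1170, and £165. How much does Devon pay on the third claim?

£33

Claim 1 — £1996: £1182 finishes the deductible; £814 goes to coinsurance; 20% of £814 = £162.80. Cost to member: £1344.80. OOP to date £1344.80.
Claim 2 — £1170: deductible met; 20% of £1170 = £234. Cost to member: £234. OOP to date £1578.80.
Claim 3 — £165: 20% coinsurance on £165 = £33. Cost to member: £33. OOP to date £1611.80.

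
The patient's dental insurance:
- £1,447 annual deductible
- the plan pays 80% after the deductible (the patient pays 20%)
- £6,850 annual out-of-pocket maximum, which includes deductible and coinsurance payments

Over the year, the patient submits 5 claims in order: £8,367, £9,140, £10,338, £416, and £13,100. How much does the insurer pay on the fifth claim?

£13,059.80

Claim 1 — £8,367: £1,447 finishes the deductible; £6,920 goes to coinsurance; coinsurance £6,920 × 20% = £1,384. Patient pays £2,831; OOP now £2,831. Insurer: £8,367 − £2,831 = £5,536.
Claim 2 — £9,140: 20% coinsurance on £9,140 = £1,828. Patient owes £1,828 (running OOP £4,659). Plan pays £9,140 − £1,828 = £7,312.
Claim 3 — £10,338: deductible met; 20% of £10,338 = £2,067.60. Patient owes £2,067.60 (running OOP £6,726.60). Insurer: £10,338 − £2,067.60 = £8,270.40.
Claim 4 — £416: 20% coinsurance on £416 = £83.20. Patient pays £83.20; OOP now £6,809.80. Plan pays £416 − £83.20 = £332.80.
Claim 5 — £13,100: 20% coinsurance on £13,100 = £2,620. Adding that to £6,809.80 gives £9,429.80, past the £6,850 cap; patient pays only £6,850 − £6,809.80 = £40.20. Insurer: £13,100 − £40.20 = £13,059.80.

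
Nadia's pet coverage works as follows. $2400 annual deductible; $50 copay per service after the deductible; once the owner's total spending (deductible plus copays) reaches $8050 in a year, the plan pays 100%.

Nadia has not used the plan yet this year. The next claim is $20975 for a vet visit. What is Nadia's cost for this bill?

$2450

The full $2400 deductible is still open; $2400 of this bill applies to it.
After the $2400 deductible portion, $20975 − $2400 = $18575 is subject to the copay.
Copay on this service: $50.
That puts the owner's cost at $2400 + $50 = $2450 before any cap.
Year-to-date out-of-pocket becomes $0 + $2450 = $2450, still under the $8050 maximum, so no cap applies.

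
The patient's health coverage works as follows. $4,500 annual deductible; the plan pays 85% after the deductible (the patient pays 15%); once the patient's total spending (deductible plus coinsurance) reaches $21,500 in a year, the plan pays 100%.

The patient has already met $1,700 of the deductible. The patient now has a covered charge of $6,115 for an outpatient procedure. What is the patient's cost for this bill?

$1,700 of the $4,500 deductible is already met, leaving $2,800.
The remaining $3,315 (= $6,115 − $2,800) moves to coinsurance.
Patient's 15% share of $3,315 is $497.25.
That puts the patient's cost at $2,800 + $497.25 = $3,297.25 before any cap.
Cumulative spending $1,700 + $3,297.25 = $4,997.25 stays under the $21,500 maximum.

$3,297.25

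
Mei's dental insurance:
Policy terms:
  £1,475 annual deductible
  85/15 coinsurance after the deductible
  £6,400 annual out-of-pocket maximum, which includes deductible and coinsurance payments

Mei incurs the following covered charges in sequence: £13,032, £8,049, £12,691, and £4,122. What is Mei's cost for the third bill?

£1,903.65

Claim 1 (£13,032): £1,475 finishes the deductible; £11,557 goes to coinsurance; patient's 15% is £1,733.55. Patient pays £3,208.55; OOP now £3,208.55.
Claim 2 (£8,049): deductible met; 15% of £8,049 = £1,207.35. Cost to patient: £1,207.35. OOP to date £4,415.90.
Claim 3 (£12,691): deductible met; 15% of £12,691 = £1,903.65. Patient owes £1,903.65 (running OOP £6,319.55).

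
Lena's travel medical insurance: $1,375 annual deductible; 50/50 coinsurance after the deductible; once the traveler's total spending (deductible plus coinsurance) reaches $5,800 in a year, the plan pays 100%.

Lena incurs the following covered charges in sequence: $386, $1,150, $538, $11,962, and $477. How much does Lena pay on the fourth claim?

Claim 1 ($386): fully absorbed by the deductible. Cost to traveler: $386. OOP to date $386.
Claim 2 ($1,150): $989 to deductible, leaving $161; coinsurance $161 × 50% = $80.50. Cost to traveler: $1,069.50. OOP to date $1,455.50.
Claim 3 ($538): 50% coinsurance on $538 = $269. Cost to traveler: $269. OOP to date $1,724.50.
Claim 4 ($11,962): deductible already satisfied, so traveler's share is 50% × $11,962 = $5,981. That would push OOP to $7,705.50, over the $5,800 cap, so traveler pays $5,800 − $1,724.50 = $4,075.50.

$4,075.50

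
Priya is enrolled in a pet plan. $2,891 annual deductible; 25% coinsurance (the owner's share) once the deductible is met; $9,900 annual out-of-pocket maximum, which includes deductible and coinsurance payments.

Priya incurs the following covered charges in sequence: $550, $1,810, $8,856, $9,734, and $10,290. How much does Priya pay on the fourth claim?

$2,433.50

#1 ($550): all of it applies to the deductible. Owner pays $550; OOP now $550.
#2 ($1,810): entire amount goes to the deductible. Owner pays $1,810; OOP now $2,360.
#3 ($8,856): $531 finishes the deductible; $8,325 goes to coinsurance; coinsurance $8,325 × 25% = $2,081.25. Owner owes $2,612.25 (running OOP $4,972.25).
#4 ($9,734): deductible already satisfied, so owner's share is 25% × $9,734 = $2,433.50. Owner owes $2,433.50 (running OOP $7,405.75).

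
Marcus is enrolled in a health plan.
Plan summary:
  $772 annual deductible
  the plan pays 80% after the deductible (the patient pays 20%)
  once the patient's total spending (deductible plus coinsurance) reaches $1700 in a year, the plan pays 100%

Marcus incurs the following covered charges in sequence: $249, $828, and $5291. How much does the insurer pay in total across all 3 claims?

$4668

#1 ($249): all of it applies to the deductible. Cost to patient: $249. OOP to date $249. Insurer: $249 − $249 = $0.
#2 ($828): deductible takes $523, $305 remains; coinsurance $305 × 20% = $61. Patient owes $584 (running OOP $833). Plan pays $828 − $584 = $244.
#3 ($5291): 20% coinsurance on $5291 = $1058.20. That would push OOP to $1891.20, over the $1700 cap, so patient pays $1700 − $833 = $867. Plan pays $5291 − $867 = $4424.
Insurer total: $0 + $244 + $4424 = $4668.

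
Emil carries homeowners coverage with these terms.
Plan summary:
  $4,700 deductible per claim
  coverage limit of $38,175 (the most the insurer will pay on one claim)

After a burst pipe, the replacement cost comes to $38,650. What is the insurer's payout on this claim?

$33,950

Subtract the deductible: $38,650 − $4,700 = $33,950.
That's under the $38,175 cap, so the insurer reimburses the full $33,950.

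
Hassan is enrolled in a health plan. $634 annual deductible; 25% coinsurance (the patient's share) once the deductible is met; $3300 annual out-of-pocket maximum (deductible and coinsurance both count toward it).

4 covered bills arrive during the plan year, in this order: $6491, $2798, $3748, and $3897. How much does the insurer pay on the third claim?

Claim 1 ($6491): $634 finishes the deductible; $5857 goes to coinsurance; patient's 25% is $1464.25. Patient owes $2098.25 (running OOP $2098.25). Plan pays $6491 − $2098.25 = $4392.75.
Claim 2 ($2798): deductible met; 25% of $2798 = $699.50. Cost to patient: $699.50. OOP to date $2797.75. Plan pays $2798 − $699.50 = $2098.50.
Claim 3 ($3748): 25% coinsurance on $3748 = $937. OOP would hit $3734.75 > $3300, so the cap limits the patient to $3300 − $2797.75 = $502.25. Insurer: $3748 − $502.25 = $3245.75.

$3245.75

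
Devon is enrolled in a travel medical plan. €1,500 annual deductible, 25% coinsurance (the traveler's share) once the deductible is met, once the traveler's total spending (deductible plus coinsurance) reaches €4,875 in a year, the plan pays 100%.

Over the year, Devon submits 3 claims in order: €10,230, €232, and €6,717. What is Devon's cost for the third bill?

Claim 1 — €10,230: €1,500 to deductible, leaving €8,730; coinsurance €8,730 × 25% = €2,182.50. Traveler owes €3,682.50 (running OOP €3,682.50).
Claim 2 — €232: 25% coinsurance on €232 = €58. Traveler owes €58 (running OOP €3,740.50).
Claim 3 — €6,717: deductible already satisfied, so traveler's share is 25% × €6,717 = €1,679.25. OOP would hit €5,419.75 > €4,875, so the cap limits the traveler to €4,875 − €3,740.50 = €1,134.50.

€1,134.50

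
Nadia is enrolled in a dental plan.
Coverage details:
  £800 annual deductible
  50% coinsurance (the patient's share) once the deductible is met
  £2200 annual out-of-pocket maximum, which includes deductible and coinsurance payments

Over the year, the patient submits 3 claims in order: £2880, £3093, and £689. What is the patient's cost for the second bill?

£360

Bill 1, £2880: deductible takes £800, £2080 remains; coinsurance £2080 × 50% = £1040. Patient owes £1840 (running OOP £1840).
Bill 2, £3093: deductible met; 50% of £3093 = £1546.50. OOP would hit £3386.50 > £2200, so the cap limits the patient to £2200 − £1840 = £360.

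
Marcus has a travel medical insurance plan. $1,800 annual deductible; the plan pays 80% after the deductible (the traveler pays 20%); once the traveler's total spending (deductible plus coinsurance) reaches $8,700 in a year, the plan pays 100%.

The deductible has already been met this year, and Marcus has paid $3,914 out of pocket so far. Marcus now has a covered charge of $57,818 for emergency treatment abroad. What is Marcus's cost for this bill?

$4,786

The deductible is already satisfied, so the full bill goes to coinsurance.
20% of $57,818 = $11,563.60 falls to the traveler.
That would bring total out-of-pocket to $15,477.60, past the $8,700 cap. The traveler is capped at $8,700 − $3,914 = $4,786 on this claim.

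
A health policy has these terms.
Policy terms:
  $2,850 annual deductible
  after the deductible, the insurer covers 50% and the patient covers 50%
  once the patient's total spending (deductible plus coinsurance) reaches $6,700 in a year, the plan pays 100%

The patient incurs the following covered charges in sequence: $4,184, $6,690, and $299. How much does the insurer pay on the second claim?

#1 ($4,184): $2,850 finishes the deductible; $1,334 goes to coinsurance; coinsurance $1,334 × 50% = $667. Cost to patient: $3,517. OOP to date $3,517. Plan pays $4,184 − $3,517 = $667.
#2 ($6,690): 50% coinsurance on $6,690 = $3,345. OOP would hit $6,862 > $6,700, so the cap limits the patient to $6,700 − $3,517 = $3,183. Insurer: $6,690 − $3,183 = $3,507.

$3,507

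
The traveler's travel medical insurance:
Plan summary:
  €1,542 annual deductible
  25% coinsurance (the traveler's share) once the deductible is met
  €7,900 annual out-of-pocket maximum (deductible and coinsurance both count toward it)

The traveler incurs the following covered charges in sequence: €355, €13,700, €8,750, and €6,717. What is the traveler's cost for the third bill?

Claim 1 — €355: entire amount goes to the deductible. Traveler pays €355; OOP now €355.
Claim 2 — €13,700: €1,187 to deductible, leaving €12,513; traveler's 25% is €3,128.25. Cost to traveler: €4,315.25. OOP to date €4,670.25.
Claim 3 — €8,750: deductible met; 25% of €8,750 = €2,187.50. Traveler owes €2,187.50 (running OOP €6,857.75).

€2,187.50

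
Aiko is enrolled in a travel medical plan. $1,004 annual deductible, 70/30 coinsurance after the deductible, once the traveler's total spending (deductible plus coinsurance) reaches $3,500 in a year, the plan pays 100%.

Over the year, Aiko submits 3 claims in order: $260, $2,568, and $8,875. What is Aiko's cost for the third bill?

#1 ($260): entire amount goes to the deductible. Traveler pays $260; OOP now $260.
#2 ($2,568): $744 to deductible, leaving $1,824; traveler's 30% is $547.20. Traveler owes $1,291.20 (running OOP $1,551.20).
#3 ($8,875): deductible met; 30% of $8,875 = $2,662.50. Adding that to $1,551.20 gives $4,213.70, past the $3,500 cap; traveler pays only $3,500 − $1,551.20 = $1,948.80.

$1,948.80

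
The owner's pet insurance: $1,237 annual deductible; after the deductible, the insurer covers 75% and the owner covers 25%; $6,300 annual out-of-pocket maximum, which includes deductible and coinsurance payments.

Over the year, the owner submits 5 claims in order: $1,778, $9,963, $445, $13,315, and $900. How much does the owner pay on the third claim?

#1 ($1,778): $1,237 to deductible, leaving $541; coinsurance $541 × 25% = $135.25. Owner pays $1,372.25; OOP now $1,372.25.
#2 ($9,963): 25% coinsurance on $9,963 = $2,490.75. Owner pays $2,490.75; OOP now $3,863.
#3 ($445): 25% coinsurance on $445 = $111.25. Owner owes $111.25 (running OOP $3,974.25).

$111.25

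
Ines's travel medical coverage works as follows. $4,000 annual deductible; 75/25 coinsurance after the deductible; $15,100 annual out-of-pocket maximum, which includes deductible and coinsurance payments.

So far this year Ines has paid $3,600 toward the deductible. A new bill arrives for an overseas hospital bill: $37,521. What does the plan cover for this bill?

Deductible still to meet: $4,000 − $3,600 = $400.
That leaves $37,521 − $400 = $37,121 for coinsurance.
Coinsurance: $37,121 × 25% = $9,280.25.
Traveler responsibility before any cap: $400 + $9,280.25 = $9,680.25.
Year-to-date out-of-pocket becomes $3,600 + $9,680.25 = $13,280.25, still under the $15,100 maximum, so no cap applies.
The plan picks up $37,521 − $9,680.25 = $27,840.75.

$27,840.75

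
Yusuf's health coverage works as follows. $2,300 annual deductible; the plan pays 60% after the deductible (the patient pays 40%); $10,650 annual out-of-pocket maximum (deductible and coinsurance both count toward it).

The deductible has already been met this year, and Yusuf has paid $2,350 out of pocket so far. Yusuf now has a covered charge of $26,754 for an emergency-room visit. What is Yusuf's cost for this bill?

The deductible is already satisfied, so the full bill goes to coinsurance.
Coinsurance: $26,754 × 40% = $10,701.60.
That would bring total out-of-pocket to $13,051.60, past the $10,650 cap. The patient is capped at $10,650 − $2,350 = $8,300 on this claim.

$8,300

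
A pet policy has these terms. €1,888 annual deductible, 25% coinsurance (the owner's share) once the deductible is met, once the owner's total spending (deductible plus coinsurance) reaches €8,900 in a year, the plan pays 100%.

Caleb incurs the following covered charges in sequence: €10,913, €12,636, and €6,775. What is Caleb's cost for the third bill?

#1 (€10,913): deductible takes €1,888, €9,025 remains; 25% of €9,025 = €2,256.25. Cost to owner: €4,144.25. OOP to date €4,144.25.
#2 (€12,636): deductible met; 25% of €12,636 = €3,159. Owner owes €3,159 (running OOP €7,303.25).
#3 (€6,775): 25% coinsurance on €6,775 = €1,693.75. Adding that to €7,303.25 gives €8,997, past the €8,900 cap; owner pays only €8,900 − €7,303.25 = €1,596.75.

€1,596.75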